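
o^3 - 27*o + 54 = (o - 3)^2*(o + 6)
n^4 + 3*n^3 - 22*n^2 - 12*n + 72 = (n - 3)*(n - 2)*(n + 2)*(n + 6)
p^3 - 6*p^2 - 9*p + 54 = (p - 6)*(p - 3)*(p + 3)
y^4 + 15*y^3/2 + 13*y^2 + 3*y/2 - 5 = (y - 1/2)*(y + 1)*(y + 2)*(y + 5)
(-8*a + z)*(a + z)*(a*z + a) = -8*a^3*z - 8*a^3 - 7*a^2*z^2 - 7*a^2*z + a*z^3 + a*z^2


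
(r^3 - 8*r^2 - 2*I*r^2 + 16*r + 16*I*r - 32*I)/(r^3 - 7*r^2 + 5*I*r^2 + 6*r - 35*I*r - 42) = (r^3 - 2*r^2*(4 + I) + 16*r*(1 + I) - 32*I)/(r^3 + r^2*(-7 + 5*I) + r*(6 - 35*I) - 42)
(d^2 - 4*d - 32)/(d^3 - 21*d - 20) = (d - 8)/(d^2 - 4*d - 5)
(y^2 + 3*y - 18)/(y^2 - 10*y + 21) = (y + 6)/(y - 7)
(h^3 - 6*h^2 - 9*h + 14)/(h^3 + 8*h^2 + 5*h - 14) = (h - 7)/(h + 7)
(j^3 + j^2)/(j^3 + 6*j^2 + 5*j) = j/(j + 5)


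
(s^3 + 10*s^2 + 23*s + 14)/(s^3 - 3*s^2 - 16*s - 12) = (s + 7)/(s - 6)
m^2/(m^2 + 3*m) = m/(m + 3)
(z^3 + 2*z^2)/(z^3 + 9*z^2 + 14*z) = z/(z + 7)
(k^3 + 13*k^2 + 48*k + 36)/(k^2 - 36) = (k^2 + 7*k + 6)/(k - 6)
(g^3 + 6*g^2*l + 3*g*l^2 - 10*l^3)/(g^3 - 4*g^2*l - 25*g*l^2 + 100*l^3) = (g^2 + g*l - 2*l^2)/(g^2 - 9*g*l + 20*l^2)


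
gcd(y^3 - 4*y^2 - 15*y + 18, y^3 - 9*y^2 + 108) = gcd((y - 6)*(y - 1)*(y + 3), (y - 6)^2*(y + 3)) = y^2 - 3*y - 18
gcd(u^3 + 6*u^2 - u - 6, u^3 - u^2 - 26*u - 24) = u + 1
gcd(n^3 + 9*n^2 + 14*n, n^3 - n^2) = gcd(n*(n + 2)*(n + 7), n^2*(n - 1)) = n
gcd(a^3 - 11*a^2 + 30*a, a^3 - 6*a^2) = a^2 - 6*a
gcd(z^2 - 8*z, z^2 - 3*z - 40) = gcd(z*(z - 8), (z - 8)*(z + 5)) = z - 8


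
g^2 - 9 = (g - 3)*(g + 3)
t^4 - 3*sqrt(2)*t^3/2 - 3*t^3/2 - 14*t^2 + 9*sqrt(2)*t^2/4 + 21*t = t*(t - 3/2)*(t - 7*sqrt(2)/2)*(t + 2*sqrt(2))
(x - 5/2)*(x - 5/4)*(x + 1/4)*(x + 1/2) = x^4 - 3*x^3 + 7*x^2/16 + 15*x/8 + 25/64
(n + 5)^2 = n^2 + 10*n + 25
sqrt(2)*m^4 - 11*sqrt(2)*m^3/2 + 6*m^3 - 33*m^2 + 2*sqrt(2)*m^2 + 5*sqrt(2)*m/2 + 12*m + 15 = (m - 5)*(m - 1)*(m + 3*sqrt(2))*(sqrt(2)*m + sqrt(2)/2)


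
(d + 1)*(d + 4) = d^2 + 5*d + 4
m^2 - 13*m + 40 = (m - 8)*(m - 5)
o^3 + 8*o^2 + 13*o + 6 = (o + 1)^2*(o + 6)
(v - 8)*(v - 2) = v^2 - 10*v + 16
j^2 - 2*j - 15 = (j - 5)*(j + 3)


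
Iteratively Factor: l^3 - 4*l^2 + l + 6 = (l - 2)*(l^2 - 2*l - 3) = (l - 3)*(l - 2)*(l + 1)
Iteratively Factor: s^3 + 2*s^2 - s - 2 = (s + 2)*(s^2 - 1) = (s + 1)*(s + 2)*(s - 1)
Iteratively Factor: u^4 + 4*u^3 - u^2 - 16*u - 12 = (u + 3)*(u^3 + u^2 - 4*u - 4) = (u + 1)*(u + 3)*(u^2 - 4) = (u - 2)*(u + 1)*(u + 3)*(u + 2)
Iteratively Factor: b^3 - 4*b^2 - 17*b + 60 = (b - 5)*(b^2 + b - 12) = (b - 5)*(b + 4)*(b - 3)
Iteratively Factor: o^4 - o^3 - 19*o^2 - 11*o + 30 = (o - 5)*(o^3 + 4*o^2 + o - 6) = (o - 5)*(o + 2)*(o^2 + 2*o - 3) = (o - 5)*(o - 1)*(o + 2)*(o + 3)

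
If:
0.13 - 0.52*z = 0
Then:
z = 0.25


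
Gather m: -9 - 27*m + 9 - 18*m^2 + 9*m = -18*m^2 - 18*m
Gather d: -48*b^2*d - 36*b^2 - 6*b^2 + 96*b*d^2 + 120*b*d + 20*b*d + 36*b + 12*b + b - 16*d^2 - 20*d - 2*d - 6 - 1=-42*b^2 + 49*b + d^2*(96*b - 16) + d*(-48*b^2 + 140*b - 22) - 7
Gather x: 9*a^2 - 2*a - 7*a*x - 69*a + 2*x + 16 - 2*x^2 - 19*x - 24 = 9*a^2 - 71*a - 2*x^2 + x*(-7*a - 17) - 8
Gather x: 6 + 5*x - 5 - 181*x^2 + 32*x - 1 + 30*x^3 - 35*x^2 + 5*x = 30*x^3 - 216*x^2 + 42*x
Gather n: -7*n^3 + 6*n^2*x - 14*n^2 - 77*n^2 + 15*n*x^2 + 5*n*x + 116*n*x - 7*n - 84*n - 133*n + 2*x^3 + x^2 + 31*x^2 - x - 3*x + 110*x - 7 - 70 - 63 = -7*n^3 + n^2*(6*x - 91) + n*(15*x^2 + 121*x - 224) + 2*x^3 + 32*x^2 + 106*x - 140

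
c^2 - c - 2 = (c - 2)*(c + 1)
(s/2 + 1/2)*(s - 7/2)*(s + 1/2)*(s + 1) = s^4/2 - s^3/2 - 27*s^2/8 - 13*s/4 - 7/8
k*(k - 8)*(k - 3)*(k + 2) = k^4 - 9*k^3 + 2*k^2 + 48*k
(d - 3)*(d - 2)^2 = d^3 - 7*d^2 + 16*d - 12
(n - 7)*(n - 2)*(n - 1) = n^3 - 10*n^2 + 23*n - 14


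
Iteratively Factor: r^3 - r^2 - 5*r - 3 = (r + 1)*(r^2 - 2*r - 3) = (r - 3)*(r + 1)*(r + 1)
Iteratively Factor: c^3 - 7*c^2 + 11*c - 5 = (c - 1)*(c^2 - 6*c + 5) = (c - 1)^2*(c - 5)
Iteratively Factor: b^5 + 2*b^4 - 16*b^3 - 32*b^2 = (b - 4)*(b^4 + 6*b^3 + 8*b^2) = b*(b - 4)*(b^3 + 6*b^2 + 8*b) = b*(b - 4)*(b + 2)*(b^2 + 4*b) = b^2*(b - 4)*(b + 2)*(b + 4)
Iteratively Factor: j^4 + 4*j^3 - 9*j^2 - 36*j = (j)*(j^3 + 4*j^2 - 9*j - 36) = j*(j - 3)*(j^2 + 7*j + 12) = j*(j - 3)*(j + 4)*(j + 3)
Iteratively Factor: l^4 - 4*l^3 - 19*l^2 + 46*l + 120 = (l + 2)*(l^3 - 6*l^2 - 7*l + 60) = (l + 2)*(l + 3)*(l^2 - 9*l + 20) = (l - 4)*(l + 2)*(l + 3)*(l - 5)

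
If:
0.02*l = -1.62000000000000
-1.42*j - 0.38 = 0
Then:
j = -0.27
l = -81.00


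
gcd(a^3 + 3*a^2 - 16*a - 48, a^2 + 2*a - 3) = a + 3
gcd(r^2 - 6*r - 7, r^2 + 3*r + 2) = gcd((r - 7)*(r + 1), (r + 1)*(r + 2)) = r + 1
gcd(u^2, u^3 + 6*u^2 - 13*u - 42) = 1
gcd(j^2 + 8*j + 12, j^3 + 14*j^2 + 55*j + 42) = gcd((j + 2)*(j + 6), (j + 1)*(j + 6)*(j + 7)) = j + 6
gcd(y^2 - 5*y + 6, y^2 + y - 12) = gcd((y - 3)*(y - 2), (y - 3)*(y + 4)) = y - 3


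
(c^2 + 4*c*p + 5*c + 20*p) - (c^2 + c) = 4*c*p + 4*c + 20*p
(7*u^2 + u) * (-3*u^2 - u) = -21*u^4 - 10*u^3 - u^2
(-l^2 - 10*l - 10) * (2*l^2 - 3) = -2*l^4 - 20*l^3 - 17*l^2 + 30*l + 30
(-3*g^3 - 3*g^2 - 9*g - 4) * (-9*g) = 27*g^4 + 27*g^3 + 81*g^2 + 36*g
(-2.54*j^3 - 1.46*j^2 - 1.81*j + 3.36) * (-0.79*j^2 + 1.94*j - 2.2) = 2.0066*j^5 - 3.7742*j^4 + 4.1855*j^3 - 2.9538*j^2 + 10.5004*j - 7.392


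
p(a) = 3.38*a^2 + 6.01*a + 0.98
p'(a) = 6.76*a + 6.01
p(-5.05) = 56.83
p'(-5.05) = -28.13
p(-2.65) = 8.79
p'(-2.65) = -11.90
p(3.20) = 54.82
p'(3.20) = 27.64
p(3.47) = 62.53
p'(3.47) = 29.47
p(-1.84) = 1.36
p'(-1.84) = -6.43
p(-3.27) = 17.47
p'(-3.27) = -16.10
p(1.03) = 10.76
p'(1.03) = 12.97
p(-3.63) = 23.70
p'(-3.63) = -18.53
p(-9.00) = 220.67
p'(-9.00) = -54.83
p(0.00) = 0.98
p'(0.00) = 6.01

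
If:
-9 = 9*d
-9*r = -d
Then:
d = -1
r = -1/9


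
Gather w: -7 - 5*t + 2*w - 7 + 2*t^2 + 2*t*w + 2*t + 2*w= 2*t^2 - 3*t + w*(2*t + 4) - 14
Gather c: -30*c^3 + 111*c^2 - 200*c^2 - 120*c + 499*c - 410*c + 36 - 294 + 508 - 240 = -30*c^3 - 89*c^2 - 31*c + 10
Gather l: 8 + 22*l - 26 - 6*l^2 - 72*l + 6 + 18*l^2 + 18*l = 12*l^2 - 32*l - 12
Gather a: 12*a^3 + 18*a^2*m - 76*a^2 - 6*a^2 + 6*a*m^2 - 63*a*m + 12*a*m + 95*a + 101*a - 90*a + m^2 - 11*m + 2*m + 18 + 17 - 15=12*a^3 + a^2*(18*m - 82) + a*(6*m^2 - 51*m + 106) + m^2 - 9*m + 20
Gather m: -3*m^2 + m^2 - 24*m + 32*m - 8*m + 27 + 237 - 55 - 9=200 - 2*m^2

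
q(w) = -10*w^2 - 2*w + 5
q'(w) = -20*w - 2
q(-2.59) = -56.90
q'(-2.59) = 49.80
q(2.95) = -87.92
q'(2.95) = -61.00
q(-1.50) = -14.50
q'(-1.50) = 28.00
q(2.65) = -70.52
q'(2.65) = -55.00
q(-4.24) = -166.30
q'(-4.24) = 82.80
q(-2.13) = -36.11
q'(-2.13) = 40.60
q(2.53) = -64.07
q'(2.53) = -52.60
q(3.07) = -95.39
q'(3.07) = -63.40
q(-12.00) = -1411.00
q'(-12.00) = 238.00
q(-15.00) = -2215.00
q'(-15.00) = 298.00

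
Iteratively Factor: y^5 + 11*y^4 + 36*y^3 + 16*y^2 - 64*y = (y + 4)*(y^4 + 7*y^3 + 8*y^2 - 16*y) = (y + 4)^2*(y^3 + 3*y^2 - 4*y) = y*(y + 4)^2*(y^2 + 3*y - 4) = y*(y - 1)*(y + 4)^2*(y + 4)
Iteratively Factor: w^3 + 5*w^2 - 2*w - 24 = (w - 2)*(w^2 + 7*w + 12) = (w - 2)*(w + 4)*(w + 3)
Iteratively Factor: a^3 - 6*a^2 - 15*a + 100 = (a + 4)*(a^2 - 10*a + 25) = (a - 5)*(a + 4)*(a - 5)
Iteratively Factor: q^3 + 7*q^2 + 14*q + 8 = (q + 2)*(q^2 + 5*q + 4) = (q + 1)*(q + 2)*(q + 4)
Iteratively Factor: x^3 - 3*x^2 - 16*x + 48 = (x - 4)*(x^2 + x - 12) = (x - 4)*(x - 3)*(x + 4)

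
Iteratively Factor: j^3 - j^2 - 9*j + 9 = (j - 1)*(j^2 - 9) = (j - 3)*(j - 1)*(j + 3)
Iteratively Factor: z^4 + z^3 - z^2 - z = (z + 1)*(z^3 - z) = (z - 1)*(z + 1)*(z^2 + z) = z*(z - 1)*(z + 1)*(z + 1)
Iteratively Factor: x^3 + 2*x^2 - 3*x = (x)*(x^2 + 2*x - 3) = x*(x + 3)*(x - 1)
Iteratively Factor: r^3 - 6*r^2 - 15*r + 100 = (r + 4)*(r^2 - 10*r + 25) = (r - 5)*(r + 4)*(r - 5)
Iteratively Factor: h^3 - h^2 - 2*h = (h)*(h^2 - h - 2) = h*(h - 2)*(h + 1)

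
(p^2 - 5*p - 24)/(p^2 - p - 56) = (p + 3)/(p + 7)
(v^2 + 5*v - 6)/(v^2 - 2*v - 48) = (v - 1)/(v - 8)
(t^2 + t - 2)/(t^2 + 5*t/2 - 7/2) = 2*(t + 2)/(2*t + 7)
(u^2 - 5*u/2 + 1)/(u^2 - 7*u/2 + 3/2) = (u - 2)/(u - 3)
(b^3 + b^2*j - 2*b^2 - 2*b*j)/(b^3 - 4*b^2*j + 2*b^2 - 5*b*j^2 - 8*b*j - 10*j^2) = b*(b - 2)/(b^2 - 5*b*j + 2*b - 10*j)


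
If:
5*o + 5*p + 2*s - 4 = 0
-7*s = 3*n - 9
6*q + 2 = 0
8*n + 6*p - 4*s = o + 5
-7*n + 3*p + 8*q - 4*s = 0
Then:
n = -2455/6891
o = -12065/6891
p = 13613/6891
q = -1/3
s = 3304/2297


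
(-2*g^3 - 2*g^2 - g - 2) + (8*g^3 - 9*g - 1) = 6*g^3 - 2*g^2 - 10*g - 3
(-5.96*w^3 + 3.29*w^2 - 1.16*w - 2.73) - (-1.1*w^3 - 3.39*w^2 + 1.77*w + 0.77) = -4.86*w^3 + 6.68*w^2 - 2.93*w - 3.5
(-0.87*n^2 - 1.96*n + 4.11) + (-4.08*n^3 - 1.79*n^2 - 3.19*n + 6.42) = -4.08*n^3 - 2.66*n^2 - 5.15*n + 10.53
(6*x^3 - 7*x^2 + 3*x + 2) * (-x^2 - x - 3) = -6*x^5 + x^4 - 14*x^3 + 16*x^2 - 11*x - 6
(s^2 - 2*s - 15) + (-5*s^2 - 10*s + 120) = -4*s^2 - 12*s + 105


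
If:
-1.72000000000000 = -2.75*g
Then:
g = 0.63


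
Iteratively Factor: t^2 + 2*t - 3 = (t - 1)*(t + 3)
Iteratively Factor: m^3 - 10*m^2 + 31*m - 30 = (m - 5)*(m^2 - 5*m + 6) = (m - 5)*(m - 2)*(m - 3)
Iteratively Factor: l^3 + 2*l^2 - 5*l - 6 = (l + 3)*(l^2 - l - 2) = (l - 2)*(l + 3)*(l + 1)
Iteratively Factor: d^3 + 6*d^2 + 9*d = (d)*(d^2 + 6*d + 9) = d*(d + 3)*(d + 3)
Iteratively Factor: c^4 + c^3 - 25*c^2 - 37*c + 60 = (c + 3)*(c^3 - 2*c^2 - 19*c + 20) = (c + 3)*(c + 4)*(c^2 - 6*c + 5) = (c - 1)*(c + 3)*(c + 4)*(c - 5)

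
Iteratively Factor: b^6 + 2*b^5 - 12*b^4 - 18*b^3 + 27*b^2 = (b)*(b^5 + 2*b^4 - 12*b^3 - 18*b^2 + 27*b) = b*(b + 3)*(b^4 - b^3 - 9*b^2 + 9*b) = b*(b - 1)*(b + 3)*(b^3 - 9*b) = b^2*(b - 1)*(b + 3)*(b^2 - 9) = b^2*(b - 1)*(b + 3)^2*(b - 3)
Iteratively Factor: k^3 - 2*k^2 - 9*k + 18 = (k - 2)*(k^2 - 9) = (k - 3)*(k - 2)*(k + 3)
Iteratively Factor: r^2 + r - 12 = (r - 3)*(r + 4)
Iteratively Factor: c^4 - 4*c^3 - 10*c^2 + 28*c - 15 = (c - 1)*(c^3 - 3*c^2 - 13*c + 15) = (c - 1)^2*(c^2 - 2*c - 15) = (c - 5)*(c - 1)^2*(c + 3)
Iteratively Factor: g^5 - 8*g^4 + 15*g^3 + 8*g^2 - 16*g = (g)*(g^4 - 8*g^3 + 15*g^2 + 8*g - 16) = g*(g - 4)*(g^3 - 4*g^2 - g + 4) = g*(g - 4)^2*(g^2 - 1) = g*(g - 4)^2*(g - 1)*(g + 1)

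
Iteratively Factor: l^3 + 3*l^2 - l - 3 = (l + 1)*(l^2 + 2*l - 3) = (l + 1)*(l + 3)*(l - 1)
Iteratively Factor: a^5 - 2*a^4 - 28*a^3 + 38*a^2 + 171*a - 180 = (a - 5)*(a^4 + 3*a^3 - 13*a^2 - 27*a + 36) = (a - 5)*(a - 3)*(a^3 + 6*a^2 + 5*a - 12) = (a - 5)*(a - 3)*(a + 3)*(a^2 + 3*a - 4) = (a - 5)*(a - 3)*(a - 1)*(a + 3)*(a + 4)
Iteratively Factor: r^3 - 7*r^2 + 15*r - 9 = (r - 3)*(r^2 - 4*r + 3) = (r - 3)^2*(r - 1)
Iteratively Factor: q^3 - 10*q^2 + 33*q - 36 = (q - 4)*(q^2 - 6*q + 9) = (q - 4)*(q - 3)*(q - 3)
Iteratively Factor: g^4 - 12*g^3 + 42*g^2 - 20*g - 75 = (g - 5)*(g^3 - 7*g^2 + 7*g + 15) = (g - 5)*(g - 3)*(g^2 - 4*g - 5) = (g - 5)*(g - 3)*(g + 1)*(g - 5)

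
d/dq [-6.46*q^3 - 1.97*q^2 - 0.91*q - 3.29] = -19.38*q^2 - 3.94*q - 0.91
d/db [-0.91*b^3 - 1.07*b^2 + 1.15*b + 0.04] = -2.73*b^2 - 2.14*b + 1.15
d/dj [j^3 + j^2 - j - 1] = 3*j^2 + 2*j - 1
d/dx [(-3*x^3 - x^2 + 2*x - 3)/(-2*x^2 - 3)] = (6*x^4 + 31*x^2 - 6*x - 6)/(4*x^4 + 12*x^2 + 9)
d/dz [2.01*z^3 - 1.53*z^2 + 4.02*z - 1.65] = 6.03*z^2 - 3.06*z + 4.02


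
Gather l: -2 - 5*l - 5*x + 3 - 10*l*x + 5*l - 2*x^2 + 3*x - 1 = -10*l*x - 2*x^2 - 2*x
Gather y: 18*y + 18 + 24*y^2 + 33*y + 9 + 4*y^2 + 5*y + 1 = 28*y^2 + 56*y + 28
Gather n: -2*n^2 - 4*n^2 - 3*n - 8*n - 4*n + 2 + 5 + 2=-6*n^2 - 15*n + 9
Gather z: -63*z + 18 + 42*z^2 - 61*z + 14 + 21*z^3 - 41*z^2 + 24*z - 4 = 21*z^3 + z^2 - 100*z + 28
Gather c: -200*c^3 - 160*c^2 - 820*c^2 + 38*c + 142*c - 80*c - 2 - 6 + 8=-200*c^3 - 980*c^2 + 100*c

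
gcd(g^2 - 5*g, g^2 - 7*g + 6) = 1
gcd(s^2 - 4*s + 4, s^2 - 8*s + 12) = s - 2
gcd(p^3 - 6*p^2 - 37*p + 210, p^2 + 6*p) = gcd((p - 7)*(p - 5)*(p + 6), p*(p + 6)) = p + 6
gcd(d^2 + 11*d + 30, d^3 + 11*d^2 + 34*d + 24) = d + 6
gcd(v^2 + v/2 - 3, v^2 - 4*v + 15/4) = v - 3/2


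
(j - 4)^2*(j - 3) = j^3 - 11*j^2 + 40*j - 48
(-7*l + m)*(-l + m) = 7*l^2 - 8*l*m + m^2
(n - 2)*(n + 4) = n^2 + 2*n - 8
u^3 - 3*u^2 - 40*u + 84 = (u - 7)*(u - 2)*(u + 6)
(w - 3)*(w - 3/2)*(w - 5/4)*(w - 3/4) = w^4 - 13*w^3/2 + 231*w^2/16 - 423*w/32 + 135/32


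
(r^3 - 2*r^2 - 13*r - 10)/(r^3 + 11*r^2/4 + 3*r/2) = 4*(r^2 - 4*r - 5)/(r*(4*r + 3))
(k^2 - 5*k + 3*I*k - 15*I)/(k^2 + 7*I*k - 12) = (k - 5)/(k + 4*I)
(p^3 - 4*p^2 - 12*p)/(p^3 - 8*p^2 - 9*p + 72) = p*(p^2 - 4*p - 12)/(p^3 - 8*p^2 - 9*p + 72)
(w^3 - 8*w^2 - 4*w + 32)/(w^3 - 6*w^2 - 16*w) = (w - 2)/w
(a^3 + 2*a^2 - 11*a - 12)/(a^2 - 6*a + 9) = (a^2 + 5*a + 4)/(a - 3)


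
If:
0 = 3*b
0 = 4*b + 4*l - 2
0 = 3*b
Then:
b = 0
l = 1/2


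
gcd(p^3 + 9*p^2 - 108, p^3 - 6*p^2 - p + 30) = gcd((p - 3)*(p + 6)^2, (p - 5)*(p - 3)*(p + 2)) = p - 3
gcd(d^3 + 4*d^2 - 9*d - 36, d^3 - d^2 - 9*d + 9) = d^2 - 9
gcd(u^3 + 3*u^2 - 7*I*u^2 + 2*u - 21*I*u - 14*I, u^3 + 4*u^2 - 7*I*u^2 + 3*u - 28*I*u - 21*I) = u^2 + u*(1 - 7*I) - 7*I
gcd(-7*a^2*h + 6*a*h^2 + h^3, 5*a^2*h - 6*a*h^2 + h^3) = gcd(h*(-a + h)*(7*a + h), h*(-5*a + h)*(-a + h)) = a*h - h^2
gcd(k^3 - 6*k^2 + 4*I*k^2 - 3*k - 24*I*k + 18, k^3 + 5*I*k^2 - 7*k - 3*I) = k^2 + 4*I*k - 3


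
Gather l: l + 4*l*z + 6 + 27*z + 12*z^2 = l*(4*z + 1) + 12*z^2 + 27*z + 6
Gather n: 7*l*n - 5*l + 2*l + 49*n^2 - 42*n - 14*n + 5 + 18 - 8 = -3*l + 49*n^2 + n*(7*l - 56) + 15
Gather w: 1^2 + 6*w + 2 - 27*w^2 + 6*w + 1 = -27*w^2 + 12*w + 4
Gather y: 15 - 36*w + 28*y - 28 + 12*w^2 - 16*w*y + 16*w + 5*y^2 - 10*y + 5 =12*w^2 - 20*w + 5*y^2 + y*(18 - 16*w) - 8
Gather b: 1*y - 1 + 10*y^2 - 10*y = 10*y^2 - 9*y - 1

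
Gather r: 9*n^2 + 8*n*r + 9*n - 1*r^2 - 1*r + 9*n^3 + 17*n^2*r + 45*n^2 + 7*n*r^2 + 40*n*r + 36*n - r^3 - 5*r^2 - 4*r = 9*n^3 + 54*n^2 + 45*n - r^3 + r^2*(7*n - 6) + r*(17*n^2 + 48*n - 5)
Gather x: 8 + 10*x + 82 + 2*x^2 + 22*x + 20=2*x^2 + 32*x + 110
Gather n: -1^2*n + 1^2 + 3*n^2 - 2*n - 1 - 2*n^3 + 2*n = -2*n^3 + 3*n^2 - n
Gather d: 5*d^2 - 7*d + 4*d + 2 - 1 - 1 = 5*d^2 - 3*d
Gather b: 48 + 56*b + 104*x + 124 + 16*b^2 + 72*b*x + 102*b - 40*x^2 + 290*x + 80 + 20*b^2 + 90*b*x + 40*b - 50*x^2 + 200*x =36*b^2 + b*(162*x + 198) - 90*x^2 + 594*x + 252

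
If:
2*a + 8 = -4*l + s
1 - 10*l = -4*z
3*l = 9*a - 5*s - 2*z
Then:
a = -56*z/5 - 423/10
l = 2*z/5 + 1/10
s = -104*z/5 - 381/5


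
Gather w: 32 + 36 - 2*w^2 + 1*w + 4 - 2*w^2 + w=-4*w^2 + 2*w + 72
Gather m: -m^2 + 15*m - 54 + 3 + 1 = -m^2 + 15*m - 50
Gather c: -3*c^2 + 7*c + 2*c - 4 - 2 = -3*c^2 + 9*c - 6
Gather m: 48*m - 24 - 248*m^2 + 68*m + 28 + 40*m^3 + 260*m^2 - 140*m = 40*m^3 + 12*m^2 - 24*m + 4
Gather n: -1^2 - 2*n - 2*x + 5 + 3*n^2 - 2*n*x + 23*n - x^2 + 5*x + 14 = 3*n^2 + n*(21 - 2*x) - x^2 + 3*x + 18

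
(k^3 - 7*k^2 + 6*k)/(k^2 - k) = k - 6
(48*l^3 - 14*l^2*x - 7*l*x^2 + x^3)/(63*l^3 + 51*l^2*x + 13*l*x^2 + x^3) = (16*l^2 - 10*l*x + x^2)/(21*l^2 + 10*l*x + x^2)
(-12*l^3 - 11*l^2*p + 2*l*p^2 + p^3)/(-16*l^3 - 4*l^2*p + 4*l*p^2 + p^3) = (-3*l^2 - 2*l*p + p^2)/(-4*l^2 + p^2)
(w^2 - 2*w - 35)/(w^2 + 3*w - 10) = (w - 7)/(w - 2)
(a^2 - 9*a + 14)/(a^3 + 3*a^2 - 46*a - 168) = (a - 2)/(a^2 + 10*a + 24)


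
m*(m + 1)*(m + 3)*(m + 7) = m^4 + 11*m^3 + 31*m^2 + 21*m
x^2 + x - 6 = (x - 2)*(x + 3)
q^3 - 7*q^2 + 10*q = q*(q - 5)*(q - 2)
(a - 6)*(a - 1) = a^2 - 7*a + 6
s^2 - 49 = (s - 7)*(s + 7)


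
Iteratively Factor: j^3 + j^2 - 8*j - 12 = (j - 3)*(j^2 + 4*j + 4) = (j - 3)*(j + 2)*(j + 2)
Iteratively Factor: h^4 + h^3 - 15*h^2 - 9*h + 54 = (h + 3)*(h^3 - 2*h^2 - 9*h + 18) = (h - 3)*(h + 3)*(h^2 + h - 6) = (h - 3)*(h - 2)*(h + 3)*(h + 3)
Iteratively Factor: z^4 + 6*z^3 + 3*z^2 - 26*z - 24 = (z + 3)*(z^3 + 3*z^2 - 6*z - 8) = (z + 3)*(z + 4)*(z^2 - z - 2) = (z + 1)*(z + 3)*(z + 4)*(z - 2)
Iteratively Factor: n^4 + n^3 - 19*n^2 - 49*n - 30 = (n + 3)*(n^3 - 2*n^2 - 13*n - 10) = (n - 5)*(n + 3)*(n^2 + 3*n + 2) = (n - 5)*(n + 2)*(n + 3)*(n + 1)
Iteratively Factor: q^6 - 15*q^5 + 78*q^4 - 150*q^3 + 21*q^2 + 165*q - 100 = (q + 1)*(q^5 - 16*q^4 + 94*q^3 - 244*q^2 + 265*q - 100) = (q - 5)*(q + 1)*(q^4 - 11*q^3 + 39*q^2 - 49*q + 20) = (q - 5)*(q - 1)*(q + 1)*(q^3 - 10*q^2 + 29*q - 20) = (q - 5)*(q - 1)^2*(q + 1)*(q^2 - 9*q + 20) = (q - 5)^2*(q - 1)^2*(q + 1)*(q - 4)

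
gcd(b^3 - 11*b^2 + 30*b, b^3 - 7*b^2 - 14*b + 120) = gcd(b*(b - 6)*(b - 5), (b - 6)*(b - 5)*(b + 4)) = b^2 - 11*b + 30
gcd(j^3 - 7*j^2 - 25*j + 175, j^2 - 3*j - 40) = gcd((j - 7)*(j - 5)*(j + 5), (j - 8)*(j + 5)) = j + 5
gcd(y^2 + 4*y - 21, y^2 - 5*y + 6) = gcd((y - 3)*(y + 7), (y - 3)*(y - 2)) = y - 3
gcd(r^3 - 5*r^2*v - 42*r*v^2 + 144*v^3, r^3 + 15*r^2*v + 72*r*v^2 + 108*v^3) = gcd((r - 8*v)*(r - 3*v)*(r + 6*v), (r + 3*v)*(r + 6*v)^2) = r + 6*v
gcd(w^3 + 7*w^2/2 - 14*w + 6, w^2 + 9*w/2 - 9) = w + 6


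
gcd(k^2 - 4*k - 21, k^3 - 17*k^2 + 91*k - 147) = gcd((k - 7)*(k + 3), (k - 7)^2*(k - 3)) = k - 7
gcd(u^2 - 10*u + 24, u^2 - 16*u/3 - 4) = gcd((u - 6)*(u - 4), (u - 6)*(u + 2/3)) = u - 6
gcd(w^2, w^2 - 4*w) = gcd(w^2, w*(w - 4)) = w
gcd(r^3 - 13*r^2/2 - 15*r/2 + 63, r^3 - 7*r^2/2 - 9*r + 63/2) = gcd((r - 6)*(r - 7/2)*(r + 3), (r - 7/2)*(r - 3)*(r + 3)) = r^2 - r/2 - 21/2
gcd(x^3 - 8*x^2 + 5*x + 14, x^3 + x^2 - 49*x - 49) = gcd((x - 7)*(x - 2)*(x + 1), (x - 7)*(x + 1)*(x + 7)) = x^2 - 6*x - 7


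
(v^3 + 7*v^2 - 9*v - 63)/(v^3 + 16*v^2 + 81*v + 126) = (v - 3)/(v + 6)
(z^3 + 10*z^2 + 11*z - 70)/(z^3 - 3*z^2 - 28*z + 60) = (z + 7)/(z - 6)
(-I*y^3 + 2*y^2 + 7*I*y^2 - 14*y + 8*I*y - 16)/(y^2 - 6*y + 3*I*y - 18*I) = (-I*y^3 + y^2*(2 + 7*I) + y*(-14 + 8*I) - 16)/(y^2 + y*(-6 + 3*I) - 18*I)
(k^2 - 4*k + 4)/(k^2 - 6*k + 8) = (k - 2)/(k - 4)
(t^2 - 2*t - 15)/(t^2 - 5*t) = (t + 3)/t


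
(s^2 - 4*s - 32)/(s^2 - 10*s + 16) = (s + 4)/(s - 2)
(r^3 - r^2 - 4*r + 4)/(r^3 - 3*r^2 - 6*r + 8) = (r - 2)/(r - 4)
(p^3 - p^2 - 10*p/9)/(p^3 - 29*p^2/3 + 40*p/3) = (p + 2/3)/(p - 8)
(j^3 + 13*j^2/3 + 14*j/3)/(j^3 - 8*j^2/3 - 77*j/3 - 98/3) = j/(j - 7)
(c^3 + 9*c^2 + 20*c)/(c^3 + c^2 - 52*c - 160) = c/(c - 8)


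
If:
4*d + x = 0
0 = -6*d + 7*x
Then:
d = 0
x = 0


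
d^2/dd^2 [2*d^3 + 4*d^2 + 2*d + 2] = 12*d + 8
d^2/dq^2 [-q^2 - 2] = -2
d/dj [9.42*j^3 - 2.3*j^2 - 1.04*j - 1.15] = 28.26*j^2 - 4.6*j - 1.04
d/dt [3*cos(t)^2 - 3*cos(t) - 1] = 3*sin(t) - 3*sin(2*t)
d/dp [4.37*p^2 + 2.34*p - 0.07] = 8.74*p + 2.34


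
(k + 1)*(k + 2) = k^2 + 3*k + 2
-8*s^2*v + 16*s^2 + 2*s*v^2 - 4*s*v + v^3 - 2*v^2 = (-2*s + v)*(4*s + v)*(v - 2)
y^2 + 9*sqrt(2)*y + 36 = (y + 3*sqrt(2))*(y + 6*sqrt(2))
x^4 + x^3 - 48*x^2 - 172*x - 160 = (x - 8)*(x + 2)^2*(x + 5)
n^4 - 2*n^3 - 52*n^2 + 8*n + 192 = (n - 8)*(n - 2)*(n + 2)*(n + 6)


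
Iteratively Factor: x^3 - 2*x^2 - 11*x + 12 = (x - 4)*(x^2 + 2*x - 3) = (x - 4)*(x - 1)*(x + 3)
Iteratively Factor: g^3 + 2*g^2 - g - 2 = (g + 1)*(g^2 + g - 2) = (g + 1)*(g + 2)*(g - 1)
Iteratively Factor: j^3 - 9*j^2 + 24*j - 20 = (j - 2)*(j^2 - 7*j + 10) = (j - 5)*(j - 2)*(j - 2)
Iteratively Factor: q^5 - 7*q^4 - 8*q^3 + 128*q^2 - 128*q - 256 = (q + 1)*(q^4 - 8*q^3 + 128*q - 256) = (q - 4)*(q + 1)*(q^3 - 4*q^2 - 16*q + 64) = (q - 4)^2*(q + 1)*(q^2 - 16) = (q - 4)^2*(q + 1)*(q + 4)*(q - 4)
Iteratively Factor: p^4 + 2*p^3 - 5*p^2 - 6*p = (p)*(p^3 + 2*p^2 - 5*p - 6) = p*(p + 1)*(p^2 + p - 6) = p*(p - 2)*(p + 1)*(p + 3)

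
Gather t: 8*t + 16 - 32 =8*t - 16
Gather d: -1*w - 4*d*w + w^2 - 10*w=-4*d*w + w^2 - 11*w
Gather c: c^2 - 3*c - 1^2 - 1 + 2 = c^2 - 3*c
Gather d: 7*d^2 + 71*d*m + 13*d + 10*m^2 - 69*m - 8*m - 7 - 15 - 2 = 7*d^2 + d*(71*m + 13) + 10*m^2 - 77*m - 24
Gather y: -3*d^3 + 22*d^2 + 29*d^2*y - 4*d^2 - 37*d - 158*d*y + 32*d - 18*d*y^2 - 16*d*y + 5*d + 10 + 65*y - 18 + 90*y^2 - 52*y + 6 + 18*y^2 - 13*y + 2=-3*d^3 + 18*d^2 + y^2*(108 - 18*d) + y*(29*d^2 - 174*d)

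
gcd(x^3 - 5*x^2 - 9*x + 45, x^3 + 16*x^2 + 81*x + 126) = x + 3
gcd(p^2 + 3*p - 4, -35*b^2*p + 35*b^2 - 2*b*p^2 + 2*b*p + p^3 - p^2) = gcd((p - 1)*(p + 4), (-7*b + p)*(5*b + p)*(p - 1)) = p - 1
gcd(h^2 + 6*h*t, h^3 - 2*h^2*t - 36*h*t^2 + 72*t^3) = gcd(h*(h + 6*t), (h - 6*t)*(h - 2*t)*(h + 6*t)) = h + 6*t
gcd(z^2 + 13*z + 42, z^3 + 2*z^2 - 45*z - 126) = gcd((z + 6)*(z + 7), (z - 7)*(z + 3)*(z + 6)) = z + 6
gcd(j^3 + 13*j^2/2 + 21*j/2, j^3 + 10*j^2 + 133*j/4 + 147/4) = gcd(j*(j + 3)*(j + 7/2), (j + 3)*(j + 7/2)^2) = j^2 + 13*j/2 + 21/2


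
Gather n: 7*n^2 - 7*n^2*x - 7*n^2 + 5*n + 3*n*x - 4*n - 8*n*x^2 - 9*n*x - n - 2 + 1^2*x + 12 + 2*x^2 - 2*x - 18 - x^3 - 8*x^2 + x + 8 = -7*n^2*x + n*(-8*x^2 - 6*x) - x^3 - 6*x^2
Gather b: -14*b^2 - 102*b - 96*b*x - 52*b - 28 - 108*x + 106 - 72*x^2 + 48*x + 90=-14*b^2 + b*(-96*x - 154) - 72*x^2 - 60*x + 168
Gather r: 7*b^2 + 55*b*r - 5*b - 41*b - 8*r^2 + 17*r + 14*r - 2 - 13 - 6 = 7*b^2 - 46*b - 8*r^2 + r*(55*b + 31) - 21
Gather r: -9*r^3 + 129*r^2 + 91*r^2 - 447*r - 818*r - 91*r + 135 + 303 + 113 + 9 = -9*r^3 + 220*r^2 - 1356*r + 560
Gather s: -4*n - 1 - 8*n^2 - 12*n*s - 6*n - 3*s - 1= -8*n^2 - 10*n + s*(-12*n - 3) - 2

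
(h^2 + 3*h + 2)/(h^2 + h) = (h + 2)/h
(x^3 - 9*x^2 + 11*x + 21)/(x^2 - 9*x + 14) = (x^2 - 2*x - 3)/(x - 2)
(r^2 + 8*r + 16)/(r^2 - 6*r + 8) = (r^2 + 8*r + 16)/(r^2 - 6*r + 8)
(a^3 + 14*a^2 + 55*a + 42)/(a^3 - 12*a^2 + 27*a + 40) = (a^2 + 13*a + 42)/(a^2 - 13*a + 40)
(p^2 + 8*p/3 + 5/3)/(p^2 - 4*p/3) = (3*p^2 + 8*p + 5)/(p*(3*p - 4))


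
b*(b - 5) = b^2 - 5*b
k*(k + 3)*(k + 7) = k^3 + 10*k^2 + 21*k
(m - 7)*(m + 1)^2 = m^3 - 5*m^2 - 13*m - 7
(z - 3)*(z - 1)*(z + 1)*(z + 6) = z^4 + 3*z^3 - 19*z^2 - 3*z + 18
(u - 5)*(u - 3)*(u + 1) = u^3 - 7*u^2 + 7*u + 15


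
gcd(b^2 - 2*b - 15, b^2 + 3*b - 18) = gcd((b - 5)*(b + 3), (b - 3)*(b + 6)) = 1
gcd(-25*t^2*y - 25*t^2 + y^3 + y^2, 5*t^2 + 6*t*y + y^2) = 5*t + y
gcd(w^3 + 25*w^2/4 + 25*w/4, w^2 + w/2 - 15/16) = w + 5/4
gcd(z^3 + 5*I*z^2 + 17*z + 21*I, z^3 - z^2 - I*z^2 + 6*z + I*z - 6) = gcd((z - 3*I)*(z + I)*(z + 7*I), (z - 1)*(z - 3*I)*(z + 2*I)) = z - 3*I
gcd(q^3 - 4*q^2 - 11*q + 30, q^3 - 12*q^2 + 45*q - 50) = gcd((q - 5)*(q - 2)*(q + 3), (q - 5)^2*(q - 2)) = q^2 - 7*q + 10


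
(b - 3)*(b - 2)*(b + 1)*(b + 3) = b^4 - b^3 - 11*b^2 + 9*b + 18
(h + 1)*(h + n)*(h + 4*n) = h^3 + 5*h^2*n + h^2 + 4*h*n^2 + 5*h*n + 4*n^2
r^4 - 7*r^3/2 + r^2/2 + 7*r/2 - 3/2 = (r - 3)*(r - 1)*(r - 1/2)*(r + 1)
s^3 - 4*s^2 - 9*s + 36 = (s - 4)*(s - 3)*(s + 3)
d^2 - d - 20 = (d - 5)*(d + 4)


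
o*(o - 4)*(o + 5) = o^3 + o^2 - 20*o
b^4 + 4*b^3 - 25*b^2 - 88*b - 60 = (b - 5)*(b + 1)*(b + 2)*(b + 6)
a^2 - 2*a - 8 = (a - 4)*(a + 2)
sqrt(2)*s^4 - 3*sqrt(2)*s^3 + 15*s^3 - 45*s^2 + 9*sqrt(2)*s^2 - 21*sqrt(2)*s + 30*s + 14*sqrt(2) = (s - 2)*(s - 1)*(s + 7*sqrt(2))*(sqrt(2)*s + 1)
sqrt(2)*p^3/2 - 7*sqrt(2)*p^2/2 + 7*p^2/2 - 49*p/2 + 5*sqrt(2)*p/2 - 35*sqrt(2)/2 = (p - 7)*(p + 5*sqrt(2)/2)*(sqrt(2)*p/2 + 1)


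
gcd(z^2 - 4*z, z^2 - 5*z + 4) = z - 4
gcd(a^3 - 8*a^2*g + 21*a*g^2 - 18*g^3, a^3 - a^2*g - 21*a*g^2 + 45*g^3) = a^2 - 6*a*g + 9*g^2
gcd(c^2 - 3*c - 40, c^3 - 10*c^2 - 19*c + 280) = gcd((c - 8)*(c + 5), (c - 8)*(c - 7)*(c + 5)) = c^2 - 3*c - 40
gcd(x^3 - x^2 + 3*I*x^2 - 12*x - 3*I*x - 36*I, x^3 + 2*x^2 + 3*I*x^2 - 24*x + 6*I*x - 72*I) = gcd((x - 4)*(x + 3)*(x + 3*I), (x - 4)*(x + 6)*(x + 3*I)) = x^2 + x*(-4 + 3*I) - 12*I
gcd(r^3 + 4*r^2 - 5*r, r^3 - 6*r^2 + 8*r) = r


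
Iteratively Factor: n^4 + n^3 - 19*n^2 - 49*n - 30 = (n + 1)*(n^3 - 19*n - 30) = (n + 1)*(n + 2)*(n^2 - 2*n - 15) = (n + 1)*(n + 2)*(n + 3)*(n - 5)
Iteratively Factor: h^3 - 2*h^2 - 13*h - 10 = (h + 1)*(h^2 - 3*h - 10) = (h + 1)*(h + 2)*(h - 5)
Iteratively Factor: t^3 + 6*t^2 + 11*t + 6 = (t + 2)*(t^2 + 4*t + 3) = (t + 2)*(t + 3)*(t + 1)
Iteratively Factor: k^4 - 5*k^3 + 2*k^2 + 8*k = (k - 4)*(k^3 - k^2 - 2*k) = (k - 4)*(k - 2)*(k^2 + k) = (k - 4)*(k - 2)*(k + 1)*(k)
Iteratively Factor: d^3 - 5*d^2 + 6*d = (d - 3)*(d^2 - 2*d) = d*(d - 3)*(d - 2)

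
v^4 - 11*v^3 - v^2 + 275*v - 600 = (v - 8)*(v - 5)*(v - 3)*(v + 5)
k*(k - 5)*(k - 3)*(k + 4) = k^4 - 4*k^3 - 17*k^2 + 60*k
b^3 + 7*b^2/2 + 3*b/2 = b*(b + 1/2)*(b + 3)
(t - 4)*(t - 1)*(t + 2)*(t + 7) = t^4 + 4*t^3 - 27*t^2 - 34*t + 56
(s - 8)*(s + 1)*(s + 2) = s^3 - 5*s^2 - 22*s - 16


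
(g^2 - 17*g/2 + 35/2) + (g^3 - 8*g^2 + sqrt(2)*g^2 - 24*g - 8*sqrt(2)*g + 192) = g^3 - 7*g^2 + sqrt(2)*g^2 - 65*g/2 - 8*sqrt(2)*g + 419/2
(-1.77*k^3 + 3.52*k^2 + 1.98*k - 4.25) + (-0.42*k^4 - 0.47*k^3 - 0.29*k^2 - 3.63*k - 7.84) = -0.42*k^4 - 2.24*k^3 + 3.23*k^2 - 1.65*k - 12.09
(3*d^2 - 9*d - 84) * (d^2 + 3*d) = 3*d^4 - 111*d^2 - 252*d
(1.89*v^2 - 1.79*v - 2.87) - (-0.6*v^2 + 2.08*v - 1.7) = 2.49*v^2 - 3.87*v - 1.17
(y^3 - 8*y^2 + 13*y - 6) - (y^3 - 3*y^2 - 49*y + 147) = -5*y^2 + 62*y - 153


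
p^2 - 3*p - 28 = (p - 7)*(p + 4)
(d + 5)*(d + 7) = d^2 + 12*d + 35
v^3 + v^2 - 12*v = v*(v - 3)*(v + 4)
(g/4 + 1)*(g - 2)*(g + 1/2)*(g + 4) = g^4/4 + 13*g^3/8 + 3*g^2/4 - 8*g - 4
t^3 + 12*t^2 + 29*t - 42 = (t - 1)*(t + 6)*(t + 7)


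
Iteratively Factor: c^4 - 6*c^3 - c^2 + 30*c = (c - 3)*(c^3 - 3*c^2 - 10*c) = (c - 3)*(c + 2)*(c^2 - 5*c) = c*(c - 3)*(c + 2)*(c - 5)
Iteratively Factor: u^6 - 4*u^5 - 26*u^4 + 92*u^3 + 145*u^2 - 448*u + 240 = (u - 4)*(u^5 - 26*u^3 - 12*u^2 + 97*u - 60) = (u - 4)*(u - 1)*(u^4 + u^3 - 25*u^2 - 37*u + 60) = (u - 4)*(u - 1)*(u + 4)*(u^3 - 3*u^2 - 13*u + 15) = (u - 5)*(u - 4)*(u - 1)*(u + 4)*(u^2 + 2*u - 3) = (u - 5)*(u - 4)*(u - 1)^2*(u + 4)*(u + 3)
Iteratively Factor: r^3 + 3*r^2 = (r + 3)*(r^2) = r*(r + 3)*(r)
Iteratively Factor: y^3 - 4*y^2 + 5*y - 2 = (y - 1)*(y^2 - 3*y + 2) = (y - 2)*(y - 1)*(y - 1)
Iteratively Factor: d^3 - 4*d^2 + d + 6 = (d - 3)*(d^2 - d - 2) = (d - 3)*(d - 2)*(d + 1)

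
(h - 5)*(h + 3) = h^2 - 2*h - 15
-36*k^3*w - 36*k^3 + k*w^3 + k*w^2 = (-6*k + w)*(6*k + w)*(k*w + k)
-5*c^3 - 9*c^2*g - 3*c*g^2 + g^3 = (-5*c + g)*(c + g)^2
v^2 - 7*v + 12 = (v - 4)*(v - 3)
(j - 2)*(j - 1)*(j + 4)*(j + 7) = j^4 + 8*j^3 - 3*j^2 - 62*j + 56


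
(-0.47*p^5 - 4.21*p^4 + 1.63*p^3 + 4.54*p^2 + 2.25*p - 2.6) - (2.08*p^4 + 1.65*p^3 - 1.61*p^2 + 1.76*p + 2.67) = -0.47*p^5 - 6.29*p^4 - 0.02*p^3 + 6.15*p^2 + 0.49*p - 5.27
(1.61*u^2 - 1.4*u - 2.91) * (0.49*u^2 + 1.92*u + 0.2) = 0.7889*u^4 + 2.4052*u^3 - 3.7919*u^2 - 5.8672*u - 0.582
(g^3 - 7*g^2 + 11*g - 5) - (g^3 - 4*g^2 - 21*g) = -3*g^2 + 32*g - 5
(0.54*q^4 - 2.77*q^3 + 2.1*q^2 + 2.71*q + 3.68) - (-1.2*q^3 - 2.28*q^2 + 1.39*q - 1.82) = 0.54*q^4 - 1.57*q^3 + 4.38*q^2 + 1.32*q + 5.5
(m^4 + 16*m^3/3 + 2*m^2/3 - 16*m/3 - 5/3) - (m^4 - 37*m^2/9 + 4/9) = 16*m^3/3 + 43*m^2/9 - 16*m/3 - 19/9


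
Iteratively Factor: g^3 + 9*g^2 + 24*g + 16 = (g + 4)*(g^2 + 5*g + 4) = (g + 1)*(g + 4)*(g + 4)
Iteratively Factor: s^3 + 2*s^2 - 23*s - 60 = (s + 3)*(s^2 - s - 20) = (s - 5)*(s + 3)*(s + 4)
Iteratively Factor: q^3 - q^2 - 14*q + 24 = (q - 2)*(q^2 + q - 12) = (q - 2)*(q + 4)*(q - 3)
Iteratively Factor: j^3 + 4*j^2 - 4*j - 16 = (j + 4)*(j^2 - 4) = (j - 2)*(j + 4)*(j + 2)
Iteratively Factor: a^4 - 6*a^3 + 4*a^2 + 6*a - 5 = (a + 1)*(a^3 - 7*a^2 + 11*a - 5) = (a - 1)*(a + 1)*(a^2 - 6*a + 5) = (a - 1)^2*(a + 1)*(a - 5)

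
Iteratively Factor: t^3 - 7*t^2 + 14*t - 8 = (t - 1)*(t^2 - 6*t + 8) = (t - 4)*(t - 1)*(t - 2)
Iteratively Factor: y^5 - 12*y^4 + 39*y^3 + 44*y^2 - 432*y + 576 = (y - 3)*(y^4 - 9*y^3 + 12*y^2 + 80*y - 192) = (y - 4)*(y - 3)*(y^3 - 5*y^2 - 8*y + 48) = (y - 4)^2*(y - 3)*(y^2 - y - 12) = (y - 4)^3*(y - 3)*(y + 3)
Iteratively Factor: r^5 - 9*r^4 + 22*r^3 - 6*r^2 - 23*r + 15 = (r - 3)*(r^4 - 6*r^3 + 4*r^2 + 6*r - 5) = (r - 3)*(r - 1)*(r^3 - 5*r^2 - r + 5) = (r - 3)*(r - 1)*(r + 1)*(r^2 - 6*r + 5) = (r - 3)*(r - 1)^2*(r + 1)*(r - 5)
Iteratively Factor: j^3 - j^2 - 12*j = (j)*(j^2 - j - 12) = j*(j + 3)*(j - 4)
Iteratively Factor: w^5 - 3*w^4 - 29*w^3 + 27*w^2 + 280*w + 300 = (w + 2)*(w^4 - 5*w^3 - 19*w^2 + 65*w + 150) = (w - 5)*(w + 2)*(w^3 - 19*w - 30) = (w - 5)*(w + 2)^2*(w^2 - 2*w - 15) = (w - 5)^2*(w + 2)^2*(w + 3)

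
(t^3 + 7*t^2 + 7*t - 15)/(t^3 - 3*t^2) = (t^3 + 7*t^2 + 7*t - 15)/(t^2*(t - 3))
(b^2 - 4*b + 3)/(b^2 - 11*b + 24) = (b - 1)/(b - 8)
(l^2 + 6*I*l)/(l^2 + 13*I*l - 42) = l/(l + 7*I)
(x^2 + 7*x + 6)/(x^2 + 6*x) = (x + 1)/x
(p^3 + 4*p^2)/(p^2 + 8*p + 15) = p^2*(p + 4)/(p^2 + 8*p + 15)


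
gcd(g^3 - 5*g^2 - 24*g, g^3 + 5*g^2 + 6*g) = g^2 + 3*g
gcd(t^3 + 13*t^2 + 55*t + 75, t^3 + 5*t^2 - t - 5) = t + 5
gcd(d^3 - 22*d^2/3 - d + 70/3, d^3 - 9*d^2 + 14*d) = d^2 - 9*d + 14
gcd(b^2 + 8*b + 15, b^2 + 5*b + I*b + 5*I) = b + 5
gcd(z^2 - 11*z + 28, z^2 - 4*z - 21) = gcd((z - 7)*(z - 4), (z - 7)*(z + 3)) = z - 7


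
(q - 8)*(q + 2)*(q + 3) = q^3 - 3*q^2 - 34*q - 48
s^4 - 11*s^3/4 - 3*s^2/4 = s^2*(s - 3)*(s + 1/4)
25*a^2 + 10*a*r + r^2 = (5*a + r)^2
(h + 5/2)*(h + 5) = h^2 + 15*h/2 + 25/2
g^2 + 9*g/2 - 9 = (g - 3/2)*(g + 6)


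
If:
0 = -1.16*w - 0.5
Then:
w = -0.43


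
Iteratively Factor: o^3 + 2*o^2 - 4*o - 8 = (o - 2)*(o^2 + 4*o + 4) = (o - 2)*(o + 2)*(o + 2)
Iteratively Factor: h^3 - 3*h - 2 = (h - 2)*(h^2 + 2*h + 1) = (h - 2)*(h + 1)*(h + 1)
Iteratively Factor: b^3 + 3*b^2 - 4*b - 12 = (b + 2)*(b^2 + b - 6) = (b + 2)*(b + 3)*(b - 2)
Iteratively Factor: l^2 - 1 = (l + 1)*(l - 1)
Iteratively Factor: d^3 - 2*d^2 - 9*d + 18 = (d - 2)*(d^2 - 9) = (d - 3)*(d - 2)*(d + 3)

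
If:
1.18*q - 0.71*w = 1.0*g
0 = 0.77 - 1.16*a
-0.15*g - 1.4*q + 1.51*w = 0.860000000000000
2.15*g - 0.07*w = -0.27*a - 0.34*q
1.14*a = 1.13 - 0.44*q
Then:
No Solution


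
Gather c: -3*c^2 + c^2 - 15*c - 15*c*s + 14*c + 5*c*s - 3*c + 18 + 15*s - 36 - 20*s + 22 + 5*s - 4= -2*c^2 + c*(-10*s - 4)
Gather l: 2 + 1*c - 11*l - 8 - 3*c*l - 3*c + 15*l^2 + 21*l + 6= -2*c + 15*l^2 + l*(10 - 3*c)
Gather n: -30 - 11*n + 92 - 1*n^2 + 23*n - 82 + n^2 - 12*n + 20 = 0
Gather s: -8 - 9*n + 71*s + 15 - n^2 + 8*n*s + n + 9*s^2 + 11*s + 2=-n^2 - 8*n + 9*s^2 + s*(8*n + 82) + 9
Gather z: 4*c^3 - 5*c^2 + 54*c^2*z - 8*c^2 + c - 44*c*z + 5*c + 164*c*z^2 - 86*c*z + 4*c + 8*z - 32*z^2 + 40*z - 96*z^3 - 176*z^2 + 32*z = 4*c^3 - 13*c^2 + 10*c - 96*z^3 + z^2*(164*c - 208) + z*(54*c^2 - 130*c + 80)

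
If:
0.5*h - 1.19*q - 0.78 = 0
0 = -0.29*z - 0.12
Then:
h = 2.38*q + 1.56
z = -0.41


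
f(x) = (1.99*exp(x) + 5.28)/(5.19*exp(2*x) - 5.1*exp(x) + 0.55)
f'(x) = (1.99*exp(x) + 5.28)*(-10.38*exp(2*x) + 5.1*exp(x))/(5.19*exp(2*x) - 5.1*exp(x) + 0.55)^2 + 1.99*exp(x)/(5.19*exp(2*x) - 5.1*exp(x) + 0.55)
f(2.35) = 0.05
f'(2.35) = -0.07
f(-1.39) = -14.50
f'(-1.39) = 21.56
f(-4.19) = 11.20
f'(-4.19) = 1.83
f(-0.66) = -9.02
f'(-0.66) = -3.24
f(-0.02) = 13.45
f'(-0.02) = -120.86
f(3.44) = 0.01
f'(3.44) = -0.02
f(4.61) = 0.00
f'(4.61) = -0.00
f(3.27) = 0.02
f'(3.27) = -0.02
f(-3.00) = 17.41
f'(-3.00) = 13.18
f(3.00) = 0.02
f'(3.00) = -0.03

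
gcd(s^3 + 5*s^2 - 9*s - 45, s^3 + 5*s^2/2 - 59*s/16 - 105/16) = s + 3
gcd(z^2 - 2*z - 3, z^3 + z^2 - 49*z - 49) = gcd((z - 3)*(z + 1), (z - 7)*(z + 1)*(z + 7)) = z + 1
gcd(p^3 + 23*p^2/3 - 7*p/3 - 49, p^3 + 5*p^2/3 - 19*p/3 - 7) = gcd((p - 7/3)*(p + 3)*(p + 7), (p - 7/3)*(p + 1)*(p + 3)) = p^2 + 2*p/3 - 7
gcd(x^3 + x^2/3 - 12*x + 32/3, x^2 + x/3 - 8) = x - 8/3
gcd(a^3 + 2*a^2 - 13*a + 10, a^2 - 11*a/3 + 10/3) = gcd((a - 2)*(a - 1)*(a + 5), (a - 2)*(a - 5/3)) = a - 2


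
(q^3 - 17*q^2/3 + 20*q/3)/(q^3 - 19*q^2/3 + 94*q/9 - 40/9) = 3*q/(3*q - 2)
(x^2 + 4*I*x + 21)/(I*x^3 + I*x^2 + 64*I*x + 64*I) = (-I*x^2 + 4*x - 21*I)/(x^3 + x^2 + 64*x + 64)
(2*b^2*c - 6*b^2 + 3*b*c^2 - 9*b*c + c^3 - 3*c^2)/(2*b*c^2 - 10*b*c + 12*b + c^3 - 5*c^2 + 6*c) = (b + c)/(c - 2)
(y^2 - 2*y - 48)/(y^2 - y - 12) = (-y^2 + 2*y + 48)/(-y^2 + y + 12)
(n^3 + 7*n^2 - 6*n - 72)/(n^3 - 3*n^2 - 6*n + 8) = (n^3 + 7*n^2 - 6*n - 72)/(n^3 - 3*n^2 - 6*n + 8)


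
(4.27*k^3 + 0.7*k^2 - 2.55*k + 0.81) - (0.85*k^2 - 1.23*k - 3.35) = 4.27*k^3 - 0.15*k^2 - 1.32*k + 4.16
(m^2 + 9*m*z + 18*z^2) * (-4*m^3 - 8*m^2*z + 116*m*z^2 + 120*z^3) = -4*m^5 - 44*m^4*z - 28*m^3*z^2 + 1020*m^2*z^3 + 3168*m*z^4 + 2160*z^5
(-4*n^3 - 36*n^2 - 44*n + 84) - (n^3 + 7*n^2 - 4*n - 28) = -5*n^3 - 43*n^2 - 40*n + 112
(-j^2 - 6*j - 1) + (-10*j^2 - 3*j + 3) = -11*j^2 - 9*j + 2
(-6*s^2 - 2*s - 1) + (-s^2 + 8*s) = -7*s^2 + 6*s - 1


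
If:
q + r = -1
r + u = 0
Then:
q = u - 1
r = -u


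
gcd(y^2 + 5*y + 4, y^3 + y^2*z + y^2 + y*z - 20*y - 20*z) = 1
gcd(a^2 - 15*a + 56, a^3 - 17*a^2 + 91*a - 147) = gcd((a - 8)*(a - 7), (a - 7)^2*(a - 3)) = a - 7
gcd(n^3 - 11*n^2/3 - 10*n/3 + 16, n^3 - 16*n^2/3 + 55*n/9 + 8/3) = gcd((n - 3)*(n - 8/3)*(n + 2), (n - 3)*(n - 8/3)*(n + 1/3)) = n^2 - 17*n/3 + 8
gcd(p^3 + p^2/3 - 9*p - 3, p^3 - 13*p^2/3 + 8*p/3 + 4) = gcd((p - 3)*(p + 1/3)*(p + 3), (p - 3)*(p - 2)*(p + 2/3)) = p - 3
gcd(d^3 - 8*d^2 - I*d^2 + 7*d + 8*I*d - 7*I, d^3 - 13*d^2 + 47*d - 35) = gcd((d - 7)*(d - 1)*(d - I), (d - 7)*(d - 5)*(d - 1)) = d^2 - 8*d + 7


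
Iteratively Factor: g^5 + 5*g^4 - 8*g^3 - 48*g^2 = (g + 4)*(g^4 + g^3 - 12*g^2) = g*(g + 4)*(g^3 + g^2 - 12*g) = g*(g + 4)^2*(g^2 - 3*g) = g^2*(g + 4)^2*(g - 3)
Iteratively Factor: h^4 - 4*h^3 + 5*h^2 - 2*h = (h - 1)*(h^3 - 3*h^2 + 2*h) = h*(h - 1)*(h^2 - 3*h + 2) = h*(h - 1)^2*(h - 2)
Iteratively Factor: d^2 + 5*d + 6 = (d + 3)*(d + 2)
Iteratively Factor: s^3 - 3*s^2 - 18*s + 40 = (s - 5)*(s^2 + 2*s - 8) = (s - 5)*(s - 2)*(s + 4)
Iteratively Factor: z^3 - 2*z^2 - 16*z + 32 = (z + 4)*(z^2 - 6*z + 8) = (z - 4)*(z + 4)*(z - 2)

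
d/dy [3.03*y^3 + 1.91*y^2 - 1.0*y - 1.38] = 9.09*y^2 + 3.82*y - 1.0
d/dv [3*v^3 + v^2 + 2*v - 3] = 9*v^2 + 2*v + 2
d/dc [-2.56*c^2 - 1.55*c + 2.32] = -5.12*c - 1.55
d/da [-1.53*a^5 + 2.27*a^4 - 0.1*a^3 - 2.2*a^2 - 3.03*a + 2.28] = -7.65*a^4 + 9.08*a^3 - 0.3*a^2 - 4.4*a - 3.03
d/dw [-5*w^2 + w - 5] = 1 - 10*w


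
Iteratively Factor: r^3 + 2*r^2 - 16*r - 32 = (r + 4)*(r^2 - 2*r - 8) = (r + 2)*(r + 4)*(r - 4)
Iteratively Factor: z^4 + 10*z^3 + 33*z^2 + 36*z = (z + 4)*(z^3 + 6*z^2 + 9*z) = z*(z + 4)*(z^2 + 6*z + 9) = z*(z + 3)*(z + 4)*(z + 3)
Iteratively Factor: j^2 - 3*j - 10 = (j + 2)*(j - 5)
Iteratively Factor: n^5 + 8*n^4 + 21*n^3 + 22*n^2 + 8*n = (n + 1)*(n^4 + 7*n^3 + 14*n^2 + 8*n) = (n + 1)*(n + 2)*(n^3 + 5*n^2 + 4*n) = (n + 1)*(n + 2)*(n + 4)*(n^2 + n) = (n + 1)^2*(n + 2)*(n + 4)*(n)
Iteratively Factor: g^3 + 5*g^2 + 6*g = (g + 2)*(g^2 + 3*g) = g*(g + 2)*(g + 3)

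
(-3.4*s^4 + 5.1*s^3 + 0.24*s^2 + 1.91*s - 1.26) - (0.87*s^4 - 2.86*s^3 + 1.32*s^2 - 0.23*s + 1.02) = -4.27*s^4 + 7.96*s^3 - 1.08*s^2 + 2.14*s - 2.28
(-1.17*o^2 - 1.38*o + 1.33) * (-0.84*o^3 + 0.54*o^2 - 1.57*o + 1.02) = 0.9828*o^5 + 0.5274*o^4 - 0.0255*o^3 + 1.6914*o^2 - 3.4957*o + 1.3566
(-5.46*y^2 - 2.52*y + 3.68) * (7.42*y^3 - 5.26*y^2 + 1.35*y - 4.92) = -40.5132*y^5 + 10.0212*y^4 + 33.1898*y^3 + 4.1044*y^2 + 17.3664*y - 18.1056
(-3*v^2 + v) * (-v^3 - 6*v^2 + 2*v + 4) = 3*v^5 + 17*v^4 - 12*v^3 - 10*v^2 + 4*v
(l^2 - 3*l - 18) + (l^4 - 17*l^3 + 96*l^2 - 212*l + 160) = l^4 - 17*l^3 + 97*l^2 - 215*l + 142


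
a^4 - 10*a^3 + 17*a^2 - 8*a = a*(a - 8)*(a - 1)^2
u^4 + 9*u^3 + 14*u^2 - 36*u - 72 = (u - 2)*(u + 2)*(u + 3)*(u + 6)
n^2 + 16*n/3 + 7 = (n + 7/3)*(n + 3)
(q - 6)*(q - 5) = q^2 - 11*q + 30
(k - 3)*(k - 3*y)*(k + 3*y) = k^3 - 3*k^2 - 9*k*y^2 + 27*y^2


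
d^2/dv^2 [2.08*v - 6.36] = 0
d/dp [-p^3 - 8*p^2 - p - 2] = -3*p^2 - 16*p - 1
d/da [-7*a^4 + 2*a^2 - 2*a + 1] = -28*a^3 + 4*a - 2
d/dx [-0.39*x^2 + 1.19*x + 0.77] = 1.19 - 0.78*x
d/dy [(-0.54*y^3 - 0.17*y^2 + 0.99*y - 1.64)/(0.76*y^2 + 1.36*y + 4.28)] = (-0.4104*y^4 - 1.4688*y^3 - 7.9172*y^2 + 1.0376*y + 6.4676)/(0.5776*y^4 + 2.0672*y^3 + 8.3552*y^2 + 11.6416*y + 18.3184)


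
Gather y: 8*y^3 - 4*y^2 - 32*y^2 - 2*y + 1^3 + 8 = 8*y^3 - 36*y^2 - 2*y + 9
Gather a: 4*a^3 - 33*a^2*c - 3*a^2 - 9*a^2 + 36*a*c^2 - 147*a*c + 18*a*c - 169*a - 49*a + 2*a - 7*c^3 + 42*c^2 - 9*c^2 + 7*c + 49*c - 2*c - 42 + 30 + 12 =4*a^3 + a^2*(-33*c - 12) + a*(36*c^2 - 129*c - 216) - 7*c^3 + 33*c^2 + 54*c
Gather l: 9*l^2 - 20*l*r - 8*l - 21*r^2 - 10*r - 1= 9*l^2 + l*(-20*r - 8) - 21*r^2 - 10*r - 1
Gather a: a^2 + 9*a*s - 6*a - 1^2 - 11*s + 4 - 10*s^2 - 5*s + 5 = a^2 + a*(9*s - 6) - 10*s^2 - 16*s + 8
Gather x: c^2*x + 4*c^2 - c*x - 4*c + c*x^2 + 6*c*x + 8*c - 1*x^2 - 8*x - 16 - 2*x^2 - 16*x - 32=4*c^2 + 4*c + x^2*(c - 3) + x*(c^2 + 5*c - 24) - 48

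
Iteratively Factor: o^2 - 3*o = (o)*(o - 3)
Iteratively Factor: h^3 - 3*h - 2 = (h + 1)*(h^2 - h - 2) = (h + 1)^2*(h - 2)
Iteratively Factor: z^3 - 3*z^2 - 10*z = (z - 5)*(z^2 + 2*z) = z*(z - 5)*(z + 2)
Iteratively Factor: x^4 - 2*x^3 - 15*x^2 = (x + 3)*(x^3 - 5*x^2) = x*(x + 3)*(x^2 - 5*x) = x*(x - 5)*(x + 3)*(x)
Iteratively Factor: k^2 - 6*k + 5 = (k - 1)*(k - 5)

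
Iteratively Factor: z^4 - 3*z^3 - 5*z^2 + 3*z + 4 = (z + 1)*(z^3 - 4*z^2 - z + 4) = (z + 1)^2*(z^2 - 5*z + 4) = (z - 4)*(z + 1)^2*(z - 1)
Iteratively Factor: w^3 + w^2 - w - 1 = (w + 1)*(w^2 - 1) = (w + 1)^2*(w - 1)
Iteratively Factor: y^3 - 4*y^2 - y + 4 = (y - 4)*(y^2 - 1) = (y - 4)*(y - 1)*(y + 1)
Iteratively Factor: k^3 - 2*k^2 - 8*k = (k + 2)*(k^2 - 4*k) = (k - 4)*(k + 2)*(k)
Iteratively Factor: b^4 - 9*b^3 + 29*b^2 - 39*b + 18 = (b - 3)*(b^3 - 6*b^2 + 11*b - 6) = (b - 3)*(b - 1)*(b^2 - 5*b + 6) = (b - 3)^2*(b - 1)*(b - 2)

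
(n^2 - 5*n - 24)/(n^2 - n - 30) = (-n^2 + 5*n + 24)/(-n^2 + n + 30)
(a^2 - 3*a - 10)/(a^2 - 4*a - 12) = (a - 5)/(a - 6)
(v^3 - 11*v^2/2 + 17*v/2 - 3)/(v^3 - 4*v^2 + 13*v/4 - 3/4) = 2*(v - 2)/(2*v - 1)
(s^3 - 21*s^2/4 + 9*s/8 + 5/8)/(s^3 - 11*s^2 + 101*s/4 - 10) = (4*s^2 - 19*s - 5)/(2*(2*s^2 - 21*s + 40))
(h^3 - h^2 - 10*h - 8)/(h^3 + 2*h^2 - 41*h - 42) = (h^2 - 2*h - 8)/(h^2 + h - 42)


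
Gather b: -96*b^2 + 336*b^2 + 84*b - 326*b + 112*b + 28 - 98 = 240*b^2 - 130*b - 70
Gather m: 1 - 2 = -1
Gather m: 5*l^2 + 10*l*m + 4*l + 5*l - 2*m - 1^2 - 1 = 5*l^2 + 9*l + m*(10*l - 2) - 2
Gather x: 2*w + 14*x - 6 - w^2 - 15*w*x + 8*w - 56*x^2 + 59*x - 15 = -w^2 + 10*w - 56*x^2 + x*(73 - 15*w) - 21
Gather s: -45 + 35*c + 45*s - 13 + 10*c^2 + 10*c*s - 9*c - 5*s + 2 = 10*c^2 + 26*c + s*(10*c + 40) - 56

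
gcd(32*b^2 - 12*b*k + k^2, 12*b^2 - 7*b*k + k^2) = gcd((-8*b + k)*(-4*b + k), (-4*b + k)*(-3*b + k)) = 4*b - k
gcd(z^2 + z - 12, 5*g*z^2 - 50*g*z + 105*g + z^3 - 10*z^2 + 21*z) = z - 3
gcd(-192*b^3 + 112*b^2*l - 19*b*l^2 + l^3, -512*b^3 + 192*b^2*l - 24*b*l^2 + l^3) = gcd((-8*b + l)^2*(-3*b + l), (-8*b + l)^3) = 64*b^2 - 16*b*l + l^2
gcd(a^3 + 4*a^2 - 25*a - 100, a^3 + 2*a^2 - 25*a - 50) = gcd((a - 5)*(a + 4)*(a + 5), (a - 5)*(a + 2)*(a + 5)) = a^2 - 25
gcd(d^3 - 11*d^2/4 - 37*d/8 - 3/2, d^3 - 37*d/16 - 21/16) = d + 3/4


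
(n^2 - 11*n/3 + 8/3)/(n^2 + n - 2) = (n - 8/3)/(n + 2)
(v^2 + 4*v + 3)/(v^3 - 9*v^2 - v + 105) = (v + 1)/(v^2 - 12*v + 35)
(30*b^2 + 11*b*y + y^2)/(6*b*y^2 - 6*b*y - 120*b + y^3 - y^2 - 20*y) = (5*b + y)/(y^2 - y - 20)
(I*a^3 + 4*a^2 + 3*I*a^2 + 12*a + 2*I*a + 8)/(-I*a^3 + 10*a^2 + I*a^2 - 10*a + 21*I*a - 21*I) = (-a^3 + a^2*(-3 + 4*I) + a*(-2 + 12*I) + 8*I)/(a^3 + a^2*(-1 + 10*I) + a*(-21 - 10*I) + 21)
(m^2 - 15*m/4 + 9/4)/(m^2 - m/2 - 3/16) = 4*(m - 3)/(4*m + 1)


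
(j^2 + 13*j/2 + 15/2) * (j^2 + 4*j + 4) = j^4 + 21*j^3/2 + 75*j^2/2 + 56*j + 30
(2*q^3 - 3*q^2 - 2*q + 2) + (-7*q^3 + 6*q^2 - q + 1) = -5*q^3 + 3*q^2 - 3*q + 3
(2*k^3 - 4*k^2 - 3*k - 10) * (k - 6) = 2*k^4 - 16*k^3 + 21*k^2 + 8*k + 60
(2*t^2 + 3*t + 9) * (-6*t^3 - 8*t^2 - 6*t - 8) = -12*t^5 - 34*t^4 - 90*t^3 - 106*t^2 - 78*t - 72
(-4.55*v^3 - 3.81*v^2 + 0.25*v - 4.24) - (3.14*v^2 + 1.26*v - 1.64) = -4.55*v^3 - 6.95*v^2 - 1.01*v - 2.6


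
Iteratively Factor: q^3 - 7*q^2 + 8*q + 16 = (q - 4)*(q^2 - 3*q - 4) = (q - 4)^2*(q + 1)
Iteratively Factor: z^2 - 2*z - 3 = (z + 1)*(z - 3)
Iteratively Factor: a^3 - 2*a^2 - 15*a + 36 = (a - 3)*(a^2 + a - 12) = (a - 3)*(a + 4)*(a - 3)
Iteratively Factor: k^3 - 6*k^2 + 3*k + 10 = (k - 2)*(k^2 - 4*k - 5) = (k - 2)*(k + 1)*(k - 5)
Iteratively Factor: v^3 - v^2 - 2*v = (v - 2)*(v^2 + v) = (v - 2)*(v + 1)*(v)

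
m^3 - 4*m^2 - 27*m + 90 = (m - 6)*(m - 3)*(m + 5)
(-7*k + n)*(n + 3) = -7*k*n - 21*k + n^2 + 3*n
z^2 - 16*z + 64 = (z - 8)^2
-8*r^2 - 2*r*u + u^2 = (-4*r + u)*(2*r + u)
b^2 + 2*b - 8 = (b - 2)*(b + 4)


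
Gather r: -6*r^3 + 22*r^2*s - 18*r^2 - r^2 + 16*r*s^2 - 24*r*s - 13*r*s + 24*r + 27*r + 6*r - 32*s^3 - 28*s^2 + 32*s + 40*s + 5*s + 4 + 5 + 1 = -6*r^3 + r^2*(22*s - 19) + r*(16*s^2 - 37*s + 57) - 32*s^3 - 28*s^2 + 77*s + 10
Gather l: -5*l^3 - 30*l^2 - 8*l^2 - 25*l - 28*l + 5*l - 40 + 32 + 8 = -5*l^3 - 38*l^2 - 48*l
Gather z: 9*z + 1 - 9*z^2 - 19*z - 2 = -9*z^2 - 10*z - 1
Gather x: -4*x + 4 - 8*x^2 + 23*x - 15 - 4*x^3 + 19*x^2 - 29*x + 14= -4*x^3 + 11*x^2 - 10*x + 3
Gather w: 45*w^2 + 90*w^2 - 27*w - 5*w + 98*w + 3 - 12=135*w^2 + 66*w - 9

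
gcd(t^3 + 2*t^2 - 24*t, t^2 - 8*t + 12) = 1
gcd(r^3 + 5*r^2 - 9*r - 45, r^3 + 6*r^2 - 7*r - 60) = r^2 + 2*r - 15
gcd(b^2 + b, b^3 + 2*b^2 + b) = b^2 + b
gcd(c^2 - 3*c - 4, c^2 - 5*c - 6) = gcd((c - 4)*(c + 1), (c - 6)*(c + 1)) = c + 1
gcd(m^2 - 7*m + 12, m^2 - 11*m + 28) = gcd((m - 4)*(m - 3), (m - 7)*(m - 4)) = m - 4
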